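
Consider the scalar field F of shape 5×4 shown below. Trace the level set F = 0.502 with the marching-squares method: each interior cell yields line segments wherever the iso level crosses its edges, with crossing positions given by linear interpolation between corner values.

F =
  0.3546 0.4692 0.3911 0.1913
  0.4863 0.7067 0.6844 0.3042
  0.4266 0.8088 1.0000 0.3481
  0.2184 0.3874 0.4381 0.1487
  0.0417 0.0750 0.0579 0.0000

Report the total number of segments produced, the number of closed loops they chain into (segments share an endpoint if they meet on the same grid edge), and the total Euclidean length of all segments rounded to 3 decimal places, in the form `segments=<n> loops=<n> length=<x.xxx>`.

segments=8 loops=1 length=8.395

cell (0,0): code 0100 → (0.138,1.000)–(1.000,0.071)
cell (0,1): code 1100 → (0.378,2.000)–(0.138,1.000)
cell (0,2): code 1000 → (1.000,2.480)–(0.378,2.000)
cell (1,0): code 0110 → (1.000,0.071)–(2.000,0.197)
cell (1,2): code 1001 → (2.000,2.764)–(1.000,2.480)
cell (2,0): code 0010 → (2.000,0.197)–(2.728,1.000)
cell (2,1): code 0011 → (2.728,1.000)–(2.886,2.000)
cell (2,2): code 0001 → (2.886,2.000)–(2.000,2.764)
total: 8 segments, chained into 1 closed loop(s), length Σ = 8.394623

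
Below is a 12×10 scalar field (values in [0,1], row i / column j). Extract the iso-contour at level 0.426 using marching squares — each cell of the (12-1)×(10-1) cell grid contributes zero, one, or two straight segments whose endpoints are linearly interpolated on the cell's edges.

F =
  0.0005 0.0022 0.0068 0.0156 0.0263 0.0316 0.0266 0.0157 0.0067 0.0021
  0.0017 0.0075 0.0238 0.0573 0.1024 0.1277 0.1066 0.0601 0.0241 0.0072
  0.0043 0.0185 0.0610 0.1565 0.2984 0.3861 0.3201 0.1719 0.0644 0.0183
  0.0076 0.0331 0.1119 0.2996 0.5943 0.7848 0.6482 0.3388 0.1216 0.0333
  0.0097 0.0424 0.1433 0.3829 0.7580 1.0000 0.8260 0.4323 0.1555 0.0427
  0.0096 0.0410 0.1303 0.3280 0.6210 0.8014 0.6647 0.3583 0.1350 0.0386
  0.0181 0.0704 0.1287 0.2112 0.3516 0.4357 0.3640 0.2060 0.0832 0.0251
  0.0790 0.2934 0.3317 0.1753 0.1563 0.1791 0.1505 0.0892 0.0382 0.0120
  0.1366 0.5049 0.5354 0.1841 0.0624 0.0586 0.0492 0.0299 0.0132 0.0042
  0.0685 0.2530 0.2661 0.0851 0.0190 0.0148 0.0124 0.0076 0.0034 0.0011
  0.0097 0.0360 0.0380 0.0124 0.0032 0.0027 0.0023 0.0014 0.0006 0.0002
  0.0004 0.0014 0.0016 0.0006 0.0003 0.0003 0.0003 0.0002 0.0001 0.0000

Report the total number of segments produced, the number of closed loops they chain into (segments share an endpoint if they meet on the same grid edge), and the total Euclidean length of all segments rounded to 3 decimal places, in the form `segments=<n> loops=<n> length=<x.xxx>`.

cell (2,3): code 0100 → (2.431,4.000)–(3.000,3.429)
cell (2,4): code 1100 → (2.100,5.000)–(2.431,4.000)
cell (2,5): code 1100 → (2.323,6.000)–(2.100,5.000)
cell (2,6): code 1000 → (3.000,6.718)–(2.323,6.000)
cell (3,3): code 0110 → (3.000,3.429)–(4.000,3.115)
cell (3,6): code 1101 → (3.933,7.000)–(3.000,6.718)
cell (3,7): code 1000 → (4.000,7.023)–(3.933,7.000)
cell (4,3): code 0110 → (4.000,3.115)–(5.000,3.334)
cell (4,6): code 1011 → (5.000,6.779)–(4.085,7.000)
cell (4,7): code 0001 → (4.085,7.000)–(4.000,7.023)
cell (5,3): code 0010 → (5.000,3.334)–(5.724,4.000)
cell (5,4): code 0111 → (5.724,4.000)–(6.000,4.885)
cell (5,5): code 1011 → (6.000,5.135)–(5.794,6.000)
cell (5,6): code 0001 → (5.794,6.000)–(5.000,6.779)
cell (6,4): code 0010 → (6.000,4.885)–(6.038,5.000)
cell (6,5): code 0001 → (6.038,5.000)–(6.000,5.135)
cell (7,0): code 0100 → (7.627,1.000)–(8.000,0.786)
cell (7,1): code 1100 → (7.463,2.000)–(7.627,1.000)
cell (7,2): code 1000 → (8.000,2.311)–(7.463,2.000)
cell (8,0): code 0010 → (8.000,0.786)–(8.313,1.000)
cell (8,1): code 0011 → (8.313,1.000)–(8.406,2.000)
cell (8,2): code 0001 → (8.406,2.000)–(8.000,2.311)
total: 22 segments, chained into 2 closed loop(s), length Σ = 16.150787

segments=22 loops=2 length=16.151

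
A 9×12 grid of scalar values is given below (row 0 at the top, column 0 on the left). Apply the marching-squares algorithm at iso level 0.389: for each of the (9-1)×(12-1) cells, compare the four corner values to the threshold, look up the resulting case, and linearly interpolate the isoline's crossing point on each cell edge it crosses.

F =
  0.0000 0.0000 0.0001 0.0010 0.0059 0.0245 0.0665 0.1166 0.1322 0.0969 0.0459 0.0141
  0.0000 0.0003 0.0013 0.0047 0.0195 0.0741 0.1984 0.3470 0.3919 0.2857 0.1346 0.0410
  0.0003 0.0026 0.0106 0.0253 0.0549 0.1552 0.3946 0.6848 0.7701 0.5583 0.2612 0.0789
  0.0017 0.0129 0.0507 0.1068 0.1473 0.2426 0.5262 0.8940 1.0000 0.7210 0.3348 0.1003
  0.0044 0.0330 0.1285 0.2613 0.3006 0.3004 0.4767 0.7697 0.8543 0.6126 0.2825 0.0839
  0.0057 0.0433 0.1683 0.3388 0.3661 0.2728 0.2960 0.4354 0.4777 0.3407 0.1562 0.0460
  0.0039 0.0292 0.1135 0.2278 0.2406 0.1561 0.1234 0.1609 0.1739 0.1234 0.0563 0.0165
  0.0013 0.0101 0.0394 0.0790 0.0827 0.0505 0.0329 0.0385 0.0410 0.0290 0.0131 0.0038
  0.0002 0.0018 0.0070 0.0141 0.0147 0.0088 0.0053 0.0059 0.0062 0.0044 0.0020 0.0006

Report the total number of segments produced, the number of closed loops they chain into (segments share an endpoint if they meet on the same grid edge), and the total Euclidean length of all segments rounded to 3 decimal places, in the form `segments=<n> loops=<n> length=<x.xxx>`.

segments=18 loops=1 length=13.520

cell (0,7): code 0100 → (0.989,8.000)–(1.000,7.935)
cell (0,8): code 1000 → (1.000,8.027)–(0.989,8.000)
cell (1,5): code 0100 → (1.971,6.000)–(2.000,5.977)
cell (1,6): code 1100 → (1.124,7.000)–(1.971,6.000)
cell (1,7): code 1110 → (1.000,7.935)–(1.124,7.000)
cell (1,8): code 1101 → (1.379,9.000)–(1.000,8.027)
cell (1,9): code 1000 → (2.000,9.570)–(1.379,9.000)
cell (2,5): code 0110 → (2.000,5.977)–(3.000,5.516)
cell (2,9): code 1001 → (3.000,9.860)–(2.000,9.570)
cell (3,5): code 0110 → (3.000,5.516)–(4.000,5.503)
cell (3,9): code 1001 → (4.000,9.677)–(3.000,9.860)
cell (4,5): code 0010 → (4.000,5.503)–(4.485,6.000)
cell (4,6): code 0111 → (4.485,6.000)–(5.000,6.667)
cell (4,8): code 1011 → (5.000,8.647)–(4.822,9.000)
cell (4,9): code 0001 → (4.822,9.000)–(4.000,9.677)
cell (5,6): code 0010 → (5.000,6.667)–(5.169,7.000)
cell (5,7): code 0011 → (5.169,7.000)–(5.292,8.000)
cell (5,8): code 0001 → (5.292,8.000)–(5.000,8.647)
total: 18 segments, chained into 1 closed loop(s), length Σ = 13.520402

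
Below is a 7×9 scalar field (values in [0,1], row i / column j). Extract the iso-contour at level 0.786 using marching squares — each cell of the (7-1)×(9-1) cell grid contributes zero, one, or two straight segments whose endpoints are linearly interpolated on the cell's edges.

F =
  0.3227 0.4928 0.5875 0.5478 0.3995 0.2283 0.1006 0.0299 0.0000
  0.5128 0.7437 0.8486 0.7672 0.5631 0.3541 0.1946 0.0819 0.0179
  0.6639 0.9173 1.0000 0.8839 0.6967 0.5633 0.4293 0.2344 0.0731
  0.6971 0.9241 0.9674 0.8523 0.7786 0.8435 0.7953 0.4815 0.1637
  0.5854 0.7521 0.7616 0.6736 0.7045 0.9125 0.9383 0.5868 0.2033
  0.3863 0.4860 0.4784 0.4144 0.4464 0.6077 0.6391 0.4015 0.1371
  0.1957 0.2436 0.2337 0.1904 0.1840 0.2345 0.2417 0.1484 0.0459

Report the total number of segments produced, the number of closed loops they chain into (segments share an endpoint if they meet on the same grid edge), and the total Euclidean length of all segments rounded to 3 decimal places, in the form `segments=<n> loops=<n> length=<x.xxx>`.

cell (0,1): code 0100 → (0.760,2.000)–(1.000,1.403)
cell (0,2): code 1000 → (1.000,2.769)–(0.760,2.000)
cell (1,0): code 0100 → (1.244,1.000)–(2.000,0.482)
cell (1,1): code 1110 → (1.000,1.403)–(1.244,1.000)
cell (1,2): code 1101 → (1.161,3.000)–(1.000,2.769)
cell (1,3): code 1000 → (2.000,3.523)–(1.161,3.000)
cell (2,0): code 0110 → (2.000,0.482)–(3.000,0.392)
cell (2,3): code 1001 → (3.000,3.900)–(2.000,3.523)
cell (2,4): code 0100 → (2.795,5.000)–(3.000,4.114)
cell (2,5): code 1100 → (2.975,6.000)–(2.795,5.000)
cell (2,6): code 1000 → (3.000,6.030)–(2.975,6.000)
cell (3,0): code 0010 → (3.000,0.392)–(3.803,1.000)
cell (3,1): code 0011 → (3.803,1.000)–(3.881,2.000)
cell (3,2): code 0011 → (3.881,2.000)–(3.371,3.000)
cell (3,3): code 0001 → (3.371,3.000)–(3.000,3.900)
cell (3,4): code 0110 → (3.000,4.114)–(4.000,4.392)
cell (3,6): code 1001 → (4.000,6.433)–(3.000,6.030)
cell (4,4): code 0010 → (4.000,4.392)–(4.415,5.000)
cell (4,5): code 0011 → (4.415,5.000)–(4.509,6.000)
cell (4,6): code 0001 → (4.509,6.000)–(4.000,6.433)
total: 20 segments, chained into 2 closed loop(s), length Σ = 16.775603

segments=20 loops=2 length=16.776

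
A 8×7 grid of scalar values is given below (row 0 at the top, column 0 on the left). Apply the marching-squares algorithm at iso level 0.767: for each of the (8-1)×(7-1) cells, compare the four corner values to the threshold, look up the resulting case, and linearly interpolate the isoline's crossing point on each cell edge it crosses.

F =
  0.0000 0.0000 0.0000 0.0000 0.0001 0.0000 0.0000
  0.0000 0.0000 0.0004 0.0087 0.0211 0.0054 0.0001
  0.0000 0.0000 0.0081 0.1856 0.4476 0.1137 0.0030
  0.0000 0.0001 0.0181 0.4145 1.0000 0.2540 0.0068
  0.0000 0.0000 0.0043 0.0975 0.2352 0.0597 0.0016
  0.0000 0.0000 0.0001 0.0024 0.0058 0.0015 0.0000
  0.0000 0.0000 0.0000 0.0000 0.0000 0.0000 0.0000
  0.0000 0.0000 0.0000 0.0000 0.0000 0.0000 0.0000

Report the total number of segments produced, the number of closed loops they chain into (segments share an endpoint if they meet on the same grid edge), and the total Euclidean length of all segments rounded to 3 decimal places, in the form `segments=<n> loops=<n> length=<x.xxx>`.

cell (2,3): code 0100 → (2.578,4.000)–(3.000,3.602)
cell (2,4): code 1000 → (3.000,4.312)–(2.578,4.000)
cell (3,3): code 0010 → (3.000,3.602)–(3.305,4.000)
cell (3,4): code 0001 → (3.305,4.000)–(3.000,4.312)
total: 4 segments, chained into 1 closed loop(s), length Σ = 2.042227

segments=4 loops=1 length=2.042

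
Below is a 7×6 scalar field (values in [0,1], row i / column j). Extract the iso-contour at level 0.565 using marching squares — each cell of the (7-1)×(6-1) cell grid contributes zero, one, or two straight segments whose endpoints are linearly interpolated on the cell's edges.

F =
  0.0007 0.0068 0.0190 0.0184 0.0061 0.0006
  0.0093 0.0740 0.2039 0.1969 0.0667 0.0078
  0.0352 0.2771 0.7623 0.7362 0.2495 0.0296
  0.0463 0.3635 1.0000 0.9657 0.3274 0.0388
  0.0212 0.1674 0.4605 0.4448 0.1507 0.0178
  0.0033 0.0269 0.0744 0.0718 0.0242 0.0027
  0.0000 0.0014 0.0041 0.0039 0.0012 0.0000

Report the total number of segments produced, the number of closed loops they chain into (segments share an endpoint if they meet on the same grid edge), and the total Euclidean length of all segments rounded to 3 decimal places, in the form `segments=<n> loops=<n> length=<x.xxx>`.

segments=8 loops=1 length=7.139

cell (1,1): code 0100 → (1.647,2.000)–(2.000,1.593)
cell (1,2): code 1100 → (1.683,3.000)–(1.647,2.000)
cell (1,3): code 1000 → (2.000,3.352)–(1.683,3.000)
cell (2,1): code 0110 → (2.000,1.593)–(3.000,1.317)
cell (2,3): code 1001 → (3.000,3.628)–(2.000,3.352)
cell (3,1): code 0010 → (3.000,1.317)–(3.806,2.000)
cell (3,2): code 0011 → (3.806,2.000)–(3.769,3.000)
cell (3,3): code 0001 → (3.769,3.000)–(3.000,3.628)
total: 8 segments, chained into 1 closed loop(s), length Σ = 7.138698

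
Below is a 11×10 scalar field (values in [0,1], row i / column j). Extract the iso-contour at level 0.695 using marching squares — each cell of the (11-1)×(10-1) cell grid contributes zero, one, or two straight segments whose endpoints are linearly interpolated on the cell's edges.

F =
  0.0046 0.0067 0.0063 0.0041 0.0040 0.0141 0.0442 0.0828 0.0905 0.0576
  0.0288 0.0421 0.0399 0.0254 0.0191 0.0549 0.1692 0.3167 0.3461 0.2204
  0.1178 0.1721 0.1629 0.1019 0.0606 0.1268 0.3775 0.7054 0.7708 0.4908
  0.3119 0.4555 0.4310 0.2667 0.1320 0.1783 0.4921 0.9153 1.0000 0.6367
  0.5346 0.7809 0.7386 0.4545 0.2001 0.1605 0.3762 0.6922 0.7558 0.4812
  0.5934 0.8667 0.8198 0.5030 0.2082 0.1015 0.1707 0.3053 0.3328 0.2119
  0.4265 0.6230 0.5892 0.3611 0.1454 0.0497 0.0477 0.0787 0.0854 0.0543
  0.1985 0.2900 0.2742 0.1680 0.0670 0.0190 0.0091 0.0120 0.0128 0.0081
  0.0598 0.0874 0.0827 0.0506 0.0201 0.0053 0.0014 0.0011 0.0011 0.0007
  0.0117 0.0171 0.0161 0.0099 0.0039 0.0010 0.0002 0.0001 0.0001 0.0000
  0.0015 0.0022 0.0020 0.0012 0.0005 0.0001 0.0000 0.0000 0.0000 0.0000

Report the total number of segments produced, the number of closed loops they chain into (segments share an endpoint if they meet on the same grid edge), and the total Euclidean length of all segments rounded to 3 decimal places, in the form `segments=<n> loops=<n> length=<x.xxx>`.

segments=18 loops=2 length=13.556

cell (1,6): code 0100 → (1.973,7.000)–(2.000,6.968)
cell (1,7): code 1100 → (1.822,8.000)–(1.973,7.000)
cell (1,8): code 1000 → (2.000,8.271)–(1.822,8.000)
cell (2,6): code 0110 → (2.000,6.968)–(3.000,6.479)
cell (2,8): code 1001 → (3.000,8.840)–(2.000,8.271)
cell (3,0): code 0100 → (3.736,1.000)–(4.000,0.651)
cell (3,1): code 1100 → (3.858,2.000)–(3.736,1.000)
cell (3,2): code 1000 → (4.000,2.153)–(3.858,2.000)
cell (3,6): code 0010 → (3.000,6.479)–(3.987,7.000)
cell (3,7): code 0111 → (3.987,7.000)–(4.000,7.044)
cell (3,8): code 1001 → (4.000,8.221)–(3.000,8.840)
cell (4,0): code 0110 → (4.000,0.651)–(5.000,0.372)
cell (4,2): code 1001 → (5.000,2.394)–(4.000,2.153)
cell (4,7): code 0010 → (4.000,7.044)–(4.144,8.000)
cell (4,8): code 0001 → (4.144,8.000)–(4.000,8.221)
cell (5,0): code 0010 → (5.000,0.372)–(5.705,1.000)
cell (5,1): code 0011 → (5.705,1.000)–(5.541,2.000)
cell (5,2): code 0001 → (5.541,2.000)–(5.000,2.394)
total: 18 segments, chained into 2 closed loop(s), length Σ = 13.556292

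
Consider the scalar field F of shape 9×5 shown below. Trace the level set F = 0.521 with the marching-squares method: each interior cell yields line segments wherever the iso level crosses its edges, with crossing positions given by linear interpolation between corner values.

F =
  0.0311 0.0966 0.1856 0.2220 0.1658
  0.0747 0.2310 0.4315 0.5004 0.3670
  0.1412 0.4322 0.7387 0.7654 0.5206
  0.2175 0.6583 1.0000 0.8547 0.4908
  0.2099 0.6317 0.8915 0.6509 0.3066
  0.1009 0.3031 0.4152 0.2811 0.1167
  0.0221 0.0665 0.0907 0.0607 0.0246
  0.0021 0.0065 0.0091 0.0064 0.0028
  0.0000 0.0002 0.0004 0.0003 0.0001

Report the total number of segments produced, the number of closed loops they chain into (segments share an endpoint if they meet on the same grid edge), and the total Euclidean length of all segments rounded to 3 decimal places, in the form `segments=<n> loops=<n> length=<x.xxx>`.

segments=12 loops=1 length=10.819

cell (1,1): code 0100 → (1.291,2.000)–(2.000,1.290)
cell (1,2): code 1100 → (1.078,3.000)–(1.291,2.000)
cell (1,3): code 1000 → (2.000,3.998)–(1.078,3.000)
cell (2,0): code 0100 → (2.393,1.000)–(3.000,0.689)
cell (2,1): code 1110 → (2.000,1.290)–(2.393,1.000)
cell (2,3): code 1001 → (3.000,3.917)–(2.000,3.998)
cell (3,0): code 0110 → (3.000,0.689)–(4.000,0.738)
cell (3,3): code 1001 → (4.000,3.377)–(3.000,3.917)
cell (4,0): code 0010 → (4.000,0.738)–(4.337,1.000)
cell (4,1): code 0011 → (4.337,1.000)–(4.778,2.000)
cell (4,2): code 0011 → (4.778,2.000)–(4.351,3.000)
cell (4,3): code 0001 → (4.351,3.000)–(4.000,3.377)
total: 12 segments, chained into 1 closed loop(s), length Σ = 10.819093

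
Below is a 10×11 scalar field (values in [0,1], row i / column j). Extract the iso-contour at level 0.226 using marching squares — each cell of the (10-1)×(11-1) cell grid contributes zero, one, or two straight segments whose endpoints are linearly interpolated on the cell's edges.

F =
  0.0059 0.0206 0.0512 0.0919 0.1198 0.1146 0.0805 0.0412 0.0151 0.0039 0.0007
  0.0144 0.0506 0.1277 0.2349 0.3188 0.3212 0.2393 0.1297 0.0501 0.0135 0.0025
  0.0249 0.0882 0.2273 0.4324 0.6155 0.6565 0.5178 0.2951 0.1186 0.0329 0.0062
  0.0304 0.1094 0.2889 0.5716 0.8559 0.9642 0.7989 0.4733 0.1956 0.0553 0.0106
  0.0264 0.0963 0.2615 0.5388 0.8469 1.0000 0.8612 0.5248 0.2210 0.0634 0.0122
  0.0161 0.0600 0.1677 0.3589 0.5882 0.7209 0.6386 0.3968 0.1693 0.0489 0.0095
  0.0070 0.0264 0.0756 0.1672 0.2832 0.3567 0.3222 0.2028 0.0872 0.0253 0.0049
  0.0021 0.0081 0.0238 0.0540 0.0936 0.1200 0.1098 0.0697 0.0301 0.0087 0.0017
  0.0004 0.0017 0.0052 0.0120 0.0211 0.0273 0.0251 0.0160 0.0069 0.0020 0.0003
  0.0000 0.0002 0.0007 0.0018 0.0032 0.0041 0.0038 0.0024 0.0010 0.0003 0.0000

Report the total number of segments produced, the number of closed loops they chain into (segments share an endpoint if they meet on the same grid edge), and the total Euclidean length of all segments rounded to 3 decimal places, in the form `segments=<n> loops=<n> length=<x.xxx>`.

cell (0,2): code 0100 → (0.938,3.000)–(1.000,2.917)
cell (0,3): code 1100 → (0.534,4.000)–(0.938,3.000)
cell (0,4): code 1100 → (0.539,5.000)–(0.534,4.000)
cell (0,5): code 1100 → (0.916,6.000)–(0.539,5.000)
cell (0,6): code 1000 → (1.000,6.121)–(0.916,6.000)
cell (1,1): code 0100 → (1.987,2.000)–(2.000,1.991)
cell (1,2): code 1110 → (1.000,2.917)–(1.987,2.000)
cell (1,6): code 1101 → (1.582,7.000)–(1.000,6.121)
cell (1,7): code 1000 → (2.000,7.392)–(1.582,7.000)
cell (2,1): code 0110 → (2.000,1.991)–(3.000,1.650)
cell (2,7): code 1001 → (3.000,7.891)–(2.000,7.392)
cell (3,1): code 0110 → (3.000,1.650)–(4.000,1.785)
cell (3,7): code 1001 → (4.000,7.984)–(3.000,7.891)
cell (4,1): code 0010 → (4.000,1.785)–(4.378,2.000)
cell (4,2): code 0111 → (4.378,2.000)–(5.000,2.305)
cell (4,7): code 1001 → (5.000,7.751)–(4.000,7.984)
cell (5,2): code 0010 → (5.000,2.305)–(5.693,3.000)
cell (5,3): code 0111 → (5.693,3.000)–(6.000,3.507)
cell (5,6): code 1011 → (6.000,6.806)–(5.880,7.000)
cell (5,7): code 0001 → (5.880,7.000)–(5.000,7.751)
cell (6,3): code 0010 → (6.000,3.507)–(6.302,4.000)
cell (6,4): code 0011 → (6.302,4.000)–(6.552,5.000)
cell (6,5): code 0011 → (6.552,5.000)–(6.453,6.000)
cell (6,6): code 0001 → (6.453,6.000)–(6.000,6.806)
total: 24 segments, chained into 1 closed loop(s), length Σ = 19.227766

segments=24 loops=1 length=19.228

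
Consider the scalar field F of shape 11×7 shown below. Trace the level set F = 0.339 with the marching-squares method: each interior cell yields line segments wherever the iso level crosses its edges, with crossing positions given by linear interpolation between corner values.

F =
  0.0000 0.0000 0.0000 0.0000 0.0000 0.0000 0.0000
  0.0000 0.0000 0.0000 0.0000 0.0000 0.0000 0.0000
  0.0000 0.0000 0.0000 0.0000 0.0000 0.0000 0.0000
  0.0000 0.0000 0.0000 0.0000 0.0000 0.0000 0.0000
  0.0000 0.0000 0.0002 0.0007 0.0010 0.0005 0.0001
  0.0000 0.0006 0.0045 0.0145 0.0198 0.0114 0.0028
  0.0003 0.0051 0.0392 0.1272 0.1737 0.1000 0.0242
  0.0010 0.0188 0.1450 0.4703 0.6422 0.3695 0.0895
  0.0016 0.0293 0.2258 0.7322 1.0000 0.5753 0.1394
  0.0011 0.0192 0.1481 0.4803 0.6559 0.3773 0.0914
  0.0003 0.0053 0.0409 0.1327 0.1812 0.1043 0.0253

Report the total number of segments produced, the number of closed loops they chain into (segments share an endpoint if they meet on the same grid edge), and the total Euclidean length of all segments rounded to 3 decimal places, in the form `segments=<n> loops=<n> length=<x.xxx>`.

segments=12 loops=1 length=10.125

cell (6,2): code 0100 → (6.617,3.000)–(7.000,2.596)
cell (6,3): code 1100 → (6.353,4.000)–(6.617,3.000)
cell (6,4): code 1100 → (6.887,5.000)–(6.353,4.000)
cell (6,5): code 1000 → (7.000,5.109)–(6.887,5.000)
cell (7,2): code 0110 → (7.000,2.596)–(8.000,2.224)
cell (7,5): code 1001 → (8.000,5.542)–(7.000,5.109)
cell (8,2): code 0110 → (8.000,2.224)–(9.000,2.575)
cell (8,5): code 1001 → (9.000,5.134)–(8.000,5.542)
cell (9,2): code 0010 → (9.000,2.575)–(9.407,3.000)
cell (9,3): code 0011 → (9.407,3.000)–(9.668,4.000)
cell (9,4): code 0011 → (9.668,4.000)–(9.140,5.000)
cell (9,5): code 0001 → (9.140,5.000)–(9.000,5.134)
total: 12 segments, chained into 1 closed loop(s), length Σ = 10.124629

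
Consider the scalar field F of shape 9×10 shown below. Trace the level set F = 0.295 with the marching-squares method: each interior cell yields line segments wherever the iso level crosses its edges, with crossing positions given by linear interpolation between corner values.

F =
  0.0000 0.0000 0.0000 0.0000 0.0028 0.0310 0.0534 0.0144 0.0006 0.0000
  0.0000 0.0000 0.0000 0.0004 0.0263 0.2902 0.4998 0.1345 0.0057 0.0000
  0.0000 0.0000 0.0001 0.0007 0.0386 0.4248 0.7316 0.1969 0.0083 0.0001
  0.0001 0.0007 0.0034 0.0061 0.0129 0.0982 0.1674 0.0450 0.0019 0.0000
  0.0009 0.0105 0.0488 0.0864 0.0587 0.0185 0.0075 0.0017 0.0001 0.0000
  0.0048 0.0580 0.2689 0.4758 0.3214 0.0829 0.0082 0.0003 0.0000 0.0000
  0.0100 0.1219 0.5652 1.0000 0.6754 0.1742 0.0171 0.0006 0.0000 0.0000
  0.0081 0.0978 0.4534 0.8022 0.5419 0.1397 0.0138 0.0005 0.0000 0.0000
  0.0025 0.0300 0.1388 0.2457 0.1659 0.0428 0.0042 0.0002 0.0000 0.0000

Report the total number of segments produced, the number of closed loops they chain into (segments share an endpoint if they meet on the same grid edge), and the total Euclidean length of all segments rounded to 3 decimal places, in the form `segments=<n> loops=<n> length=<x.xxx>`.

segments=20 loops=2 length=16.966

cell (0,5): code 0100 → (0.541,6.000)–(1.000,5.023)
cell (0,6): code 1000 → (1.000,6.561)–(0.541,6.000)
cell (1,4): code 0100 → (1.036,5.000)–(2.000,4.664)
cell (1,5): code 1110 → (1.000,5.023)–(1.036,5.000)
cell (1,6): code 1001 → (2.000,6.817)–(1.000,6.561)
cell (2,4): code 0010 → (2.000,4.664)–(2.397,5.000)
cell (2,5): code 0011 → (2.397,5.000)–(2.774,6.000)
cell (2,6): code 0001 → (2.774,6.000)–(2.000,6.817)
cell (4,2): code 0100 → (4.536,3.000)–(5.000,2.126)
cell (4,3): code 1100 → (4.900,4.000)–(4.536,3.000)
cell (4,4): code 1000 → (5.000,4.111)–(4.900,4.000)
cell (5,1): code 0100 → (5.088,2.000)–(6.000,1.390)
cell (5,2): code 1110 → (5.000,2.126)–(5.088,2.000)
cell (5,4): code 1001 → (6.000,4.759)–(5.000,4.111)
cell (6,1): code 0110 → (6.000,1.390)–(7.000,1.555)
cell (6,4): code 1001 → (7.000,4.614)–(6.000,4.759)
cell (7,1): code 0010 → (7.000,1.555)–(7.503,2.000)
cell (7,2): code 0011 → (7.503,2.000)–(7.911,3.000)
cell (7,3): code 0011 → (7.911,3.000)–(7.657,4.000)
cell (7,4): code 0001 → (7.657,4.000)–(7.000,4.614)
total: 20 segments, chained into 2 closed loop(s), length Σ = 16.966244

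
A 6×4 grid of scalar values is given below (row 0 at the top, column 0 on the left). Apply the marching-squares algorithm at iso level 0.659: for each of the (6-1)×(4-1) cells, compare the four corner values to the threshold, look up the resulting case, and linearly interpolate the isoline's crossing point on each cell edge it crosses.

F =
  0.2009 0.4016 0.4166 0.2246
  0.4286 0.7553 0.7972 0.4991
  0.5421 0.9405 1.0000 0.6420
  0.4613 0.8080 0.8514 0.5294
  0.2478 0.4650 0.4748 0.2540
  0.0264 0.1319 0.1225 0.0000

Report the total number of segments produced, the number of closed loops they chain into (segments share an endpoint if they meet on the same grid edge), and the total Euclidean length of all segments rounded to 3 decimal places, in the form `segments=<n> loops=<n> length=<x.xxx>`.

cell (0,0): code 0100 → (0.728,1.000)–(1.000,0.705)
cell (0,1): code 1100 → (0.637,2.000)–(0.728,1.000)
cell (0,2): code 1000 → (1.000,2.464)–(0.637,2.000)
cell (1,0): code 0110 → (1.000,0.705)–(2.000,0.293)
cell (1,2): code 1001 → (2.000,2.953)–(1.000,2.464)
cell (2,0): code 0110 → (2.000,0.293)–(3.000,0.570)
cell (2,2): code 1001 → (3.000,2.598)–(2.000,2.953)
cell (3,0): code 0010 → (3.000,0.570)–(3.434,1.000)
cell (3,1): code 0011 → (3.434,1.000)–(3.511,2.000)
cell (3,2): code 0001 → (3.511,2.000)–(3.000,2.598)
total: 10 segments, chained into 1 closed loop(s), length Σ = 8.687742

segments=10 loops=1 length=8.688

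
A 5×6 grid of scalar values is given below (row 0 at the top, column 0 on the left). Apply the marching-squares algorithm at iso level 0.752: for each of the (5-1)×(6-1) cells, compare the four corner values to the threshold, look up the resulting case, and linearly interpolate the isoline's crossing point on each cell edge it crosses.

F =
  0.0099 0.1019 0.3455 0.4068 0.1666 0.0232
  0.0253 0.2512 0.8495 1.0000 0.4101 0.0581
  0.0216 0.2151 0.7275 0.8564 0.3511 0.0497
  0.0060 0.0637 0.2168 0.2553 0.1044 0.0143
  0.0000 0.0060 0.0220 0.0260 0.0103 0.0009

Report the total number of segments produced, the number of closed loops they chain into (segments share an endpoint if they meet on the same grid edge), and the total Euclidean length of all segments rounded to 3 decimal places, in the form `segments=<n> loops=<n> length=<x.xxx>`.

segments=8 loops=1 length=5.084

cell (0,1): code 0100 → (0.807,2.000)–(1.000,1.837)
cell (0,2): code 1100 → (0.582,3.000)–(0.807,2.000)
cell (0,3): code 1000 → (1.000,3.420)–(0.582,3.000)
cell (1,1): code 0010 → (1.000,1.837)–(1.799,2.000)
cell (1,2): code 0111 → (1.799,2.000)–(2.000,2.190)
cell (1,3): code 1001 → (2.000,3.207)–(1.000,3.420)
cell (2,2): code 0010 → (2.000,2.190)–(2.174,3.000)
cell (2,3): code 0001 → (2.174,3.000)–(2.000,3.207)
total: 8 segments, chained into 1 closed loop(s), length Σ = 5.083745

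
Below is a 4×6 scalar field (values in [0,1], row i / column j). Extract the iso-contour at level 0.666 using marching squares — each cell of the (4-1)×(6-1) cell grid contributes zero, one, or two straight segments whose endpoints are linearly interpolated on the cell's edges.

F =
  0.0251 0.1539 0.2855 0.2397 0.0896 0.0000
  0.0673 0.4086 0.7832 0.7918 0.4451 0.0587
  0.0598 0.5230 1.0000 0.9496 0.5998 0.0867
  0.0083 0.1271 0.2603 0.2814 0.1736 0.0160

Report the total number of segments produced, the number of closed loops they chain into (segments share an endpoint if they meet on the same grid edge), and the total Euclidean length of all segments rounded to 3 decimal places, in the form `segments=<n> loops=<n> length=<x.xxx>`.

segments=8 loops=1 length=6.737

cell (0,1): code 0100 → (0.765,2.000)–(1.000,1.687)
cell (0,2): code 1100 → (0.772,3.000)–(0.765,2.000)
cell (0,3): code 1000 → (1.000,3.363)–(0.772,3.000)
cell (1,1): code 0110 → (1.000,1.687)–(2.000,1.300)
cell (1,3): code 1001 → (2.000,3.811)–(1.000,3.363)
cell (2,1): code 0010 → (2.000,1.300)–(2.452,2.000)
cell (2,2): code 0011 → (2.452,2.000)–(2.424,3.000)
cell (2,3): code 0001 → (2.424,3.000)–(2.000,3.811)
total: 8 segments, chained into 1 closed loop(s), length Σ = 6.736859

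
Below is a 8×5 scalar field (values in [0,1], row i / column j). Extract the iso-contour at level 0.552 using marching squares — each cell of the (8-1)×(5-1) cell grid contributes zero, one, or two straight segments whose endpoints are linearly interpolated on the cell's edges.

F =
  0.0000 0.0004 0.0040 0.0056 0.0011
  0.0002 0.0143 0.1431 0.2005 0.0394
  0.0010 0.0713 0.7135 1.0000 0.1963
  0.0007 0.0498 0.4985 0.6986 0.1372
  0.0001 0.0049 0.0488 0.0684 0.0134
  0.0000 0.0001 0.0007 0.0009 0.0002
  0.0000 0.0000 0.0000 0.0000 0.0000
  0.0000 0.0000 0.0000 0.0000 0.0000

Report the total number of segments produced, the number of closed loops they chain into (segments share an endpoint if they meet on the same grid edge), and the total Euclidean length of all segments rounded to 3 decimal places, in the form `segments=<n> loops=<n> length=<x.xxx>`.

cell (1,1): code 0100 → (1.717,2.000)–(2.000,1.749)
cell (1,2): code 1100 → (1.440,3.000)–(1.717,2.000)
cell (1,3): code 1000 → (2.000,3.557)–(1.440,3.000)
cell (2,1): code 0010 → (2.000,1.749)–(2.751,2.000)
cell (2,2): code 0111 → (2.751,2.000)–(3.000,2.267)
cell (2,3): code 1001 → (3.000,3.261)–(2.000,3.557)
cell (3,2): code 0010 → (3.000,2.267)–(3.233,3.000)
cell (3,3): code 0001 → (3.233,3.000)–(3.000,3.261)
total: 8 segments, chained into 1 closed loop(s), length Σ = 5.525548

segments=8 loops=1 length=5.526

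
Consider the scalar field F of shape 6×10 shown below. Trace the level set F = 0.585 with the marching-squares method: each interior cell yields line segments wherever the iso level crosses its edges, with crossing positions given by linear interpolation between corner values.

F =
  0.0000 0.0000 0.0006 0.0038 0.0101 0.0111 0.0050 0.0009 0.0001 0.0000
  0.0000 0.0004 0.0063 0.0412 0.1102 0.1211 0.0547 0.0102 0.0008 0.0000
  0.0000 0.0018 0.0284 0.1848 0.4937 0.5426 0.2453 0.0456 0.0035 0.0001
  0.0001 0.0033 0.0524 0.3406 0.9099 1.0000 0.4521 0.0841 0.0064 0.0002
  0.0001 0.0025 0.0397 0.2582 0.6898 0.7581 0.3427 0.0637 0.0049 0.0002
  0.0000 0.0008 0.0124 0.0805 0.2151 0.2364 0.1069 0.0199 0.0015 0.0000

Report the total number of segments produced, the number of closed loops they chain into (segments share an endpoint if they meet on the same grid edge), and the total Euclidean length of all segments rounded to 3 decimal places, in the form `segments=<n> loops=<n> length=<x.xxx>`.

cell (2,3): code 0100 → (2.219,4.000)–(3.000,3.429)
cell (2,4): code 1100 → (2.093,5.000)–(2.219,4.000)
cell (2,5): code 1000 → (3.000,5.757)–(2.093,5.000)
cell (3,3): code 0110 → (3.000,3.429)–(4.000,3.757)
cell (3,5): code 1001 → (4.000,5.417)–(3.000,5.757)
cell (4,3): code 0010 → (4.000,3.757)–(4.221,4.000)
cell (4,4): code 0011 → (4.221,4.000)–(4.332,5.000)
cell (4,5): code 0001 → (4.332,5.000)–(4.000,5.417)
total: 8 segments, chained into 1 closed loop(s), length Σ = 7.132727

segments=8 loops=1 length=7.133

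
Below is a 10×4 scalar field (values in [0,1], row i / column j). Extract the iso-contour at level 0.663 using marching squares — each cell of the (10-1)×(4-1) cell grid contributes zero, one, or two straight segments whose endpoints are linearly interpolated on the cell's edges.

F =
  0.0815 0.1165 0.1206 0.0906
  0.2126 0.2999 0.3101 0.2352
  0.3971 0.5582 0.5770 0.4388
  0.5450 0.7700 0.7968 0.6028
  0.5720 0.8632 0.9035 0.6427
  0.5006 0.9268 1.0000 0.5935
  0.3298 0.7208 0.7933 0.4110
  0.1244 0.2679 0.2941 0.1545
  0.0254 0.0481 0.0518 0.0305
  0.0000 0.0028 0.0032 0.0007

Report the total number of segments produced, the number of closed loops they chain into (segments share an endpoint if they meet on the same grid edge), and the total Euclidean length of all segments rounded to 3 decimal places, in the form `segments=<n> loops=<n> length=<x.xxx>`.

segments=12 loops=1 length=10.526

cell (2,0): code 0100 → (2.495,1.000)–(3.000,0.524)
cell (2,1): code 1100 → (2.391,2.000)–(2.495,1.000)
cell (2,2): code 1000 → (3.000,2.690)–(2.391,2.000)
cell (3,0): code 0110 → (3.000,0.524)–(4.000,0.313)
cell (3,2): code 1001 → (4.000,2.922)–(3.000,2.690)
cell (4,0): code 0110 → (4.000,0.313)–(5.000,0.381)
cell (4,2): code 1001 → (5.000,2.829)–(4.000,2.922)
cell (5,0): code 0110 → (5.000,0.381)–(6.000,0.852)
cell (5,2): code 1001 → (6.000,2.341)–(5.000,2.829)
cell (6,0): code 0010 → (6.000,0.852)–(6.128,1.000)
cell (6,1): code 0011 → (6.128,1.000)–(6.261,2.000)
cell (6,2): code 0001 → (6.261,2.000)–(6.000,2.341)
total: 12 segments, chained into 1 closed loop(s), length Σ = 10.526300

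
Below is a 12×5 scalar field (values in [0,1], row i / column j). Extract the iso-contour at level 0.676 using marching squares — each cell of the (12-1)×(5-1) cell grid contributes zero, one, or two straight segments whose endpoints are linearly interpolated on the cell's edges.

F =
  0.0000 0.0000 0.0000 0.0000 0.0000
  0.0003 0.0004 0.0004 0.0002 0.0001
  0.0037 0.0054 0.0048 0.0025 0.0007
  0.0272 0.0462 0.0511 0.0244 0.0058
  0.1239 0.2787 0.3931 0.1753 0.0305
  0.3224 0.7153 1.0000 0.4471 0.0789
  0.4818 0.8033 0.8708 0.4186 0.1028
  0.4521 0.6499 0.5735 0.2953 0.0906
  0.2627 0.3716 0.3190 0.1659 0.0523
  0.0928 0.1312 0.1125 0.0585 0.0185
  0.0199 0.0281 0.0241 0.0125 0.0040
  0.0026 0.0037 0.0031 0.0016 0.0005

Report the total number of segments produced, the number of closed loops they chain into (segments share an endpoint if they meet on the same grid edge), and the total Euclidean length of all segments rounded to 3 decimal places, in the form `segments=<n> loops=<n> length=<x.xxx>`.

segments=8 loops=1 length=6.795

cell (4,0): code 0100 → (4.910,1.000)–(5.000,0.900)
cell (4,1): code 1100 → (4.466,2.000)–(4.910,1.000)
cell (4,2): code 1000 → (5.000,2.586)–(4.466,2.000)
cell (5,0): code 0110 → (5.000,0.900)–(6.000,0.604)
cell (5,2): code 1001 → (6.000,2.431)–(5.000,2.586)
cell (6,0): code 0010 → (6.000,0.604)–(6.830,1.000)
cell (6,1): code 0011 → (6.830,1.000)–(6.655,2.000)
cell (6,2): code 0001 → (6.655,2.000)–(6.000,2.431)
total: 8 segments, chained into 1 closed loop(s), length Σ = 6.794971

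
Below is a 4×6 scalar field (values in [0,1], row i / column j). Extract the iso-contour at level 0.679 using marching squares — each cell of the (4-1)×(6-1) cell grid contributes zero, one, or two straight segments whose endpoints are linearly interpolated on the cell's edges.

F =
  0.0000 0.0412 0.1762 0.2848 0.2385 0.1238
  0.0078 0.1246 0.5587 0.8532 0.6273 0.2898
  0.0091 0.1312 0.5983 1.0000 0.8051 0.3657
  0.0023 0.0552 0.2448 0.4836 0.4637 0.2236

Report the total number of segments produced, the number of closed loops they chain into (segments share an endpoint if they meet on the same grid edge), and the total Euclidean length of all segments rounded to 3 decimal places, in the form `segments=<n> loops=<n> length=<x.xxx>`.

segments=8 loops=1 length=6.164

cell (0,2): code 0100 → (0.694,3.000)–(1.000,2.408)
cell (0,3): code 1000 → (1.000,3.771)–(0.694,3.000)
cell (1,2): code 0110 → (1.000,2.408)–(2.000,2.201)
cell (1,3): code 1101 → (1.291,4.000)–(1.000,3.771)
cell (1,4): code 1000 → (2.000,4.287)–(1.291,4.000)
cell (2,2): code 0010 → (2.000,2.201)–(2.622,3.000)
cell (2,3): code 0011 → (2.622,3.000)–(2.369,4.000)
cell (2,4): code 0001 → (2.369,4.000)–(2.000,4.287)
total: 8 segments, chained into 1 closed loop(s), length Σ = 6.163922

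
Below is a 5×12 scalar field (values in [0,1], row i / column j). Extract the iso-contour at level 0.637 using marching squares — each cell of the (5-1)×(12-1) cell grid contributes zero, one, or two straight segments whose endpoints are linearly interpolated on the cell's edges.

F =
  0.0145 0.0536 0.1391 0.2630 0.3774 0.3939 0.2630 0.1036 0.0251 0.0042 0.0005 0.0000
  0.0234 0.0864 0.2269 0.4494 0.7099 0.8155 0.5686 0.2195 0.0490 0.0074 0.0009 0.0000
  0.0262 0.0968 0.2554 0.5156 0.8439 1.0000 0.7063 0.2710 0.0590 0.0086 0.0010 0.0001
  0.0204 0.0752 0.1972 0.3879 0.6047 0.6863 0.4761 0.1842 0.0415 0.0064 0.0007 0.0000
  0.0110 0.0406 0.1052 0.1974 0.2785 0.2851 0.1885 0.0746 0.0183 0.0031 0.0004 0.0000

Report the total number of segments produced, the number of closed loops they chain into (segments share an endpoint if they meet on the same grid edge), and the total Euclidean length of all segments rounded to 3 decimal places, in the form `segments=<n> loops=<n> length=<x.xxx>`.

cell (0,3): code 0100 → (0.781,4.000)–(1.000,3.720)
cell (0,4): code 1100 → (0.577,5.000)–(0.781,4.000)
cell (0,5): code 1000 → (1.000,5.723)–(0.577,5.000)
cell (1,3): code 0110 → (1.000,3.720)–(2.000,3.370)
cell (1,5): code 1101 → (1.497,6.000)–(1.000,5.723)
cell (1,6): code 1000 → (2.000,6.159)–(1.497,6.000)
cell (2,3): code 0010 → (2.000,3.370)–(2.865,4.000)
cell (2,4): code 0111 → (2.865,4.000)–(3.000,4.396)
cell (2,5): code 1011 → (3.000,5.235)–(2.301,6.000)
cell (2,6): code 0001 → (2.301,6.000)–(2.000,6.159)
cell (3,4): code 0010 → (3.000,4.396)–(3.123,5.000)
cell (3,5): code 0001 → (3.123,5.000)–(3.000,5.235)
total: 12 segments, chained into 1 closed loop(s), length Σ = 8.117025

segments=12 loops=1 length=8.117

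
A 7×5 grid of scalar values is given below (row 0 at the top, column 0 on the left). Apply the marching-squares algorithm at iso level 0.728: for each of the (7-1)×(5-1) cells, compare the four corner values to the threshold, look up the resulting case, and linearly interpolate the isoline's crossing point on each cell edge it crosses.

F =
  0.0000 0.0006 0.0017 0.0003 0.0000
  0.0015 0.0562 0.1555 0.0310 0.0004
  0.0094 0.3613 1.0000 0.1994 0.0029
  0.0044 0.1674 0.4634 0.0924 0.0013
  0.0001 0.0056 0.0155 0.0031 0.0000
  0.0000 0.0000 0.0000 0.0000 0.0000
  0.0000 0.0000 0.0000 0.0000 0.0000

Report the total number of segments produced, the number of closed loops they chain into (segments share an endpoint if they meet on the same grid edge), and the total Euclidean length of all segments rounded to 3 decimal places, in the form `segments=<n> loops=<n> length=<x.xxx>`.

segments=4 loops=1 length=2.274

cell (1,1): code 0100 → (1.678,2.000)–(2.000,1.574)
cell (1,2): code 1000 → (2.000,2.340)–(1.678,2.000)
cell (2,1): code 0010 → (2.000,1.574)–(2.507,2.000)
cell (2,2): code 0001 → (2.507,2.000)–(2.000,2.340)
total: 4 segments, chained into 1 closed loop(s), length Σ = 2.274363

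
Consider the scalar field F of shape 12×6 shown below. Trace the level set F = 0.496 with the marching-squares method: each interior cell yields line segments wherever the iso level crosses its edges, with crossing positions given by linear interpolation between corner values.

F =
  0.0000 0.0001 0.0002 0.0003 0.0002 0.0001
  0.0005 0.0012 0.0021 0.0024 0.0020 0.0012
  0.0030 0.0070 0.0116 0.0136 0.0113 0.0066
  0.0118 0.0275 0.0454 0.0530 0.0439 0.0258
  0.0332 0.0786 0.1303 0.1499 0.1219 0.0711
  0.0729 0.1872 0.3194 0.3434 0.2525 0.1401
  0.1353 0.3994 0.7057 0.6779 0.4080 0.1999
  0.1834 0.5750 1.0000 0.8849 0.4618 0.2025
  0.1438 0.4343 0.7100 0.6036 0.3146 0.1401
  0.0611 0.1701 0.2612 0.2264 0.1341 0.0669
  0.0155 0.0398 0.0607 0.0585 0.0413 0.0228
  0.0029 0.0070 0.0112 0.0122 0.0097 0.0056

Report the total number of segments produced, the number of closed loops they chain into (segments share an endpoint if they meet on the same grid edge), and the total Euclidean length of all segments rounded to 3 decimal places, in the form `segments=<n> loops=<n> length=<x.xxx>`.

cell (5,1): code 0100 → (5.457,2.000)–(6.000,1.315)
cell (5,2): code 1100 → (5.456,3.000)–(5.457,2.000)
cell (5,3): code 1000 → (6.000,3.674)–(5.456,3.000)
cell (6,0): code 0100 → (6.550,1.000)–(7.000,0.798)
cell (6,1): code 1110 → (6.000,1.315)–(6.550,1.000)
cell (6,3): code 1001 → (7.000,3.919)–(6.000,3.674)
cell (7,0): code 0010 → (7.000,0.798)–(7.561,1.000)
cell (7,1): code 0111 → (7.561,1.000)–(8.000,1.224)
cell (7,3): code 1001 → (8.000,3.372)–(7.000,3.919)
cell (8,1): code 0010 → (8.000,1.224)–(8.477,2.000)
cell (8,2): code 0011 → (8.477,2.000)–(8.285,3.000)
cell (8,3): code 0001 → (8.285,3.000)–(8.000,3.372)
total: 12 segments, chained into 1 closed loop(s), length Σ = 9.523369

segments=12 loops=1 length=9.523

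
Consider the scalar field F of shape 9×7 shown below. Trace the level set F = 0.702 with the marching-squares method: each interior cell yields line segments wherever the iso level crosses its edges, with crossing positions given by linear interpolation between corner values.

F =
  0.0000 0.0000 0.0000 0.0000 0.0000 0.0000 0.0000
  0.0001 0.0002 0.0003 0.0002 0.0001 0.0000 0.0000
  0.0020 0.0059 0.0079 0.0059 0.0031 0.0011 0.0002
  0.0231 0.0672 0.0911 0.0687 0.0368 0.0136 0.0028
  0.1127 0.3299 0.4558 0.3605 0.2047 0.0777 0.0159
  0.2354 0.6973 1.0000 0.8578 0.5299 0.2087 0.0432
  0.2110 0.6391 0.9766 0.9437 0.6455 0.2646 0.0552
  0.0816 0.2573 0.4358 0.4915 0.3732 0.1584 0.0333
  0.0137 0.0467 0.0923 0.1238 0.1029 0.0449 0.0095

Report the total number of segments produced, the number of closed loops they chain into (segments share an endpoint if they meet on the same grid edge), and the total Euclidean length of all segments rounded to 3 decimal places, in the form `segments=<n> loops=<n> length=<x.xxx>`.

segments=8 loops=1 length=7.722

cell (4,1): code 0100 → (4.452,2.000)–(5.000,1.016)
cell (4,2): code 1100 → (4.687,3.000)–(4.452,2.000)
cell (4,3): code 1000 → (5.000,3.475)–(4.687,3.000)
cell (5,1): code 0110 → (5.000,1.016)–(6.000,1.186)
cell (5,3): code 1001 → (6.000,3.811)–(5.000,3.475)
cell (6,1): code 0010 → (6.000,1.186)–(6.508,2.000)
cell (6,2): code 0011 → (6.508,2.000)–(6.534,3.000)
cell (6,3): code 0001 → (6.534,3.000)–(6.000,3.811)
total: 8 segments, chained into 1 closed loop(s), length Σ = 7.722297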